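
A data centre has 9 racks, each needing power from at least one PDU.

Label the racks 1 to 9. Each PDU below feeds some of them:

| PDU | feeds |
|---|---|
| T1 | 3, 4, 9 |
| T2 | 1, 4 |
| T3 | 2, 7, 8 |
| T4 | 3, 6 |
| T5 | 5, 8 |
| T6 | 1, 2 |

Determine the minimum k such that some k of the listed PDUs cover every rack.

5

Take {T1, T3, T4, T5, T6}. Their union is {1, 2, 3, 4, 5, 6, 7, 8, 9}, which is all 9 racks.
No 4 of the 6 PDUs cover everything (all 15 combinations miss at least one rack), so 5 is optimal.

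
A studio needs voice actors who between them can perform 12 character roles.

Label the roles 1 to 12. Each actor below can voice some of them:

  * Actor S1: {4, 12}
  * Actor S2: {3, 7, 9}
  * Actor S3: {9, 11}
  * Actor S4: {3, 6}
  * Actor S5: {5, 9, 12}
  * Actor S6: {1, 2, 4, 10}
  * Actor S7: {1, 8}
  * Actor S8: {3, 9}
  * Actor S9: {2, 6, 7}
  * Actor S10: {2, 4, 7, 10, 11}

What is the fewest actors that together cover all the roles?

4

S4 and S5 and S7 and S10 together: S4 ∪ S5 ∪ S7 ∪ S10 = {1, 2, 3, 4, 5, 6, 7, 8, 9, 10, 11, 12} — every role is covered.
No 3 of the 10 actors cover everything (all 120 combinations miss at least one role), so 4 is optimal.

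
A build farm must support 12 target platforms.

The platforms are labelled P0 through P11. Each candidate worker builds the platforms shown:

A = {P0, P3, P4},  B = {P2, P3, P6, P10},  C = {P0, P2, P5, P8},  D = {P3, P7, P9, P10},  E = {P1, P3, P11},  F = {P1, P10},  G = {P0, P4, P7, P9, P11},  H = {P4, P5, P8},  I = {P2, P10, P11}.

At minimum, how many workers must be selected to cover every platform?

4

Take {B, E, G, H}. Their union is {P0, P1, P2, P3, P4, P5, P6, P7, P8, P9, P10, P11}, which is all 12 platforms.
No 3 of the 9 workers cover everything (all 84 combinations miss at least one platform), so 4 is optimal.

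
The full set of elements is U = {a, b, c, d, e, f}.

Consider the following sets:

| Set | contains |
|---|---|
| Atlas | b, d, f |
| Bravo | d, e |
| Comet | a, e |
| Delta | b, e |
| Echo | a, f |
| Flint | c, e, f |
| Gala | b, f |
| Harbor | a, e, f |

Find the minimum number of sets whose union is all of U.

Atlas, Comet, and Flint cover everything between them: the union {a, b, c, d, e, f} is all of U.
Only Flint contains c, so Flint is forced; the remaining 3 elements need at least 2 more sets (each remaining set adds at most 2) — so at least 3 sets are needed, and 3 is optimal.

3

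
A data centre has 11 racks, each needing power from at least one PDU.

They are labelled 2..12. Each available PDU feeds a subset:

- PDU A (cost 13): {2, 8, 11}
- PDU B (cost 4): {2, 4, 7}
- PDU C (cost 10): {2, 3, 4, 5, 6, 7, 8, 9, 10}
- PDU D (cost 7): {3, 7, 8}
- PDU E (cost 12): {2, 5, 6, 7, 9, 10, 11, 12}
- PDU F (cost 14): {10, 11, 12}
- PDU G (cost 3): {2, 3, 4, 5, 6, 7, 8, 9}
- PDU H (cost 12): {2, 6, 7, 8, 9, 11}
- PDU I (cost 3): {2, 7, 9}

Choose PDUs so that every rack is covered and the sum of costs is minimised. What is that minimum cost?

E, G together cover every rack (E ∪ G = {2, 3, 4, 5, 6, 7, 8, 9, 10, 11, 12}); total cost 12 + 3 = 15.
No covering selection has total cost below 15.

15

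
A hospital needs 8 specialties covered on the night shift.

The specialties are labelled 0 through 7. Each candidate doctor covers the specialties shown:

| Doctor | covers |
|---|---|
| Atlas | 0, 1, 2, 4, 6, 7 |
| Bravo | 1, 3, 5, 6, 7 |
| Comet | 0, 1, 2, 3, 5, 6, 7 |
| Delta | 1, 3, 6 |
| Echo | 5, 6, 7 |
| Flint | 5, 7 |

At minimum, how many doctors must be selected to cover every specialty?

Take {Atlas, Bravo}. Their union is {0, 1, 2, 3, 4, 5, 6, 7}, which is all 8 specialties.
No single doctor has all 8 specialties (the largest, Comet, has 7), so 2 is optimal.

2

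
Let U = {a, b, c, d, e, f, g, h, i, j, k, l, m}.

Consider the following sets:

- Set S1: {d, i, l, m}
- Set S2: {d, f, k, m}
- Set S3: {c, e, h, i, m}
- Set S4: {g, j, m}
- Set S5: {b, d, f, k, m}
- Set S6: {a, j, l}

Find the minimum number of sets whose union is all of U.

S3 and S4 and S5 and S6 together: S3 ∪ S4 ∪ S5 ∪ S6 = {a, b, c, d, e, f, g, h, i, j, k, l, m} — every point is covered.
Only S4 contains g, so S4 is forced; the remaining 10 points need at least 3 more sets (each remaining set adds at most 4) — so at least 4 sets are needed, and 4 is optimal.

4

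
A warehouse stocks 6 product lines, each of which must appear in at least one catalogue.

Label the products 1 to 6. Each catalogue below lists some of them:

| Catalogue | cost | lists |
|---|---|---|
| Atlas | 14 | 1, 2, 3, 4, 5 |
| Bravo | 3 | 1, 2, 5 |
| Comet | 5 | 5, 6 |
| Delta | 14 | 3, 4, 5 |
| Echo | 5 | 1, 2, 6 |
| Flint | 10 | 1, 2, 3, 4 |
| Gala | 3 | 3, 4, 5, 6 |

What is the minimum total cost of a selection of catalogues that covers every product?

Bravo, Gala together cover every product (Bravo ∪ Gala = {1, 2, 3, 4, 5, 6}); total cost 3 + 3 = 6.
No covering selection has total cost below 6.

6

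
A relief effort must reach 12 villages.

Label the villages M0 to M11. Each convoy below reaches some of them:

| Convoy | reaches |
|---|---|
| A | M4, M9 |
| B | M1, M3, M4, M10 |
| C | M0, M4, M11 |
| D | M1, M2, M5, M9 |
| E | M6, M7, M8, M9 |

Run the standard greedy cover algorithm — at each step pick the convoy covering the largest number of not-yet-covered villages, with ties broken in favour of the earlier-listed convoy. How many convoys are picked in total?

4

Greedy: pick B (covers 4 new) → pick E (covers 4 new) → pick C (covers 2 new) → pick D (covers 2 new). Total picks: 4.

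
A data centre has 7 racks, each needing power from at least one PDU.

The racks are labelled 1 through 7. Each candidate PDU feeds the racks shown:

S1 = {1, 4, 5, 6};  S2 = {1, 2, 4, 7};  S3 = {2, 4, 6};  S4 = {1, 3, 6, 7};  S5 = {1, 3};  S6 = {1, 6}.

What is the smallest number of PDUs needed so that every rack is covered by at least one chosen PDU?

3

Take {S1, S2, S4}. Their union is {1, 2, 3, 4, 5, 6, 7}, which is all 7 racks.
Only S1 contains 5, so S1 is forced; the remaining 3 racks need at least 2 more PDUs (each remaining PDU adds at most 2) — so at least 3 PDUs are needed, and 3 is optimal.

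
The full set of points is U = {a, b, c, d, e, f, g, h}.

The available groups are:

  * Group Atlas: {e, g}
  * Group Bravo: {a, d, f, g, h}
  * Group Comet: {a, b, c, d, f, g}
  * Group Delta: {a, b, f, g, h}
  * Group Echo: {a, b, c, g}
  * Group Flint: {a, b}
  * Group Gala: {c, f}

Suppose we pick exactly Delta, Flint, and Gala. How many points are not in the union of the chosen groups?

Union of Delta, Flint, Gala = {a, b, c, f, g, h}.
Not covered: d, e — 2 points.

2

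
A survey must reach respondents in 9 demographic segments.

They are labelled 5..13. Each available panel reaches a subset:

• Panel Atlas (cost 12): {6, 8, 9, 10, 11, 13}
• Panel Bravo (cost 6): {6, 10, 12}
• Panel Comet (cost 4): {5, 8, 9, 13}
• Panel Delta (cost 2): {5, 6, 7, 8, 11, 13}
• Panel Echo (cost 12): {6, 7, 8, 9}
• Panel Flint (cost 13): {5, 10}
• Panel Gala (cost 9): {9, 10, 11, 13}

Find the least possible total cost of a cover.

12

Bravo, Comet, Delta together cover every segment (Bravo ∪ Comet ∪ Delta = {5, 6, 7, 8, 9, 10, 11, 12, 13}); total cost 6 + 4 + 2 = 12.
No covering selection has total cost below 12.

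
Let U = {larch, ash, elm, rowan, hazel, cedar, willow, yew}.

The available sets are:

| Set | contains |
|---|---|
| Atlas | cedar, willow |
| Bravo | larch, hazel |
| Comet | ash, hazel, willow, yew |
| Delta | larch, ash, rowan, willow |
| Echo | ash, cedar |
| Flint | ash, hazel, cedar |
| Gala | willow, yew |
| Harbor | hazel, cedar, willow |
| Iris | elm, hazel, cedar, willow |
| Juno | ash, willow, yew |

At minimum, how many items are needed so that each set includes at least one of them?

3

H = {hazel, cedar, willow} meets every set (each contains at least one member of H), and |H| = 3.
The sets Bravo, Echo, Gala are pairwise disjoint, so any hitting set needs a separate item for each — at least 3. Hence 3 is optimal.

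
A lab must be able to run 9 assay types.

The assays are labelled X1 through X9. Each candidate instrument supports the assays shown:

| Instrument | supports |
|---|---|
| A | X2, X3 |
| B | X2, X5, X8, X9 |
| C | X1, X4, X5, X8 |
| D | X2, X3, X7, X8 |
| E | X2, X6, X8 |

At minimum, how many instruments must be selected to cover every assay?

4

Take {B, C, D, E}. Their union is {X1, X2, X3, X4, X5, X6, X7, X8, X9}, which is all 9 assays.
Only B contains X9, so B is forced; the remaining 5 assays need at least 3 more instruments (each remaining instrument adds at most 2) — so at least 4 instruments are needed, and 4 is optimal.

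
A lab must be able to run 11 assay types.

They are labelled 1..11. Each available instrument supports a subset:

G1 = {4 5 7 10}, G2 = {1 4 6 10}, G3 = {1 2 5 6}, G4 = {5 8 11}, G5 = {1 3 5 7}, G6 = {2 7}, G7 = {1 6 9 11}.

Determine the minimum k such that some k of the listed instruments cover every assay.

Take {G1, G3, G4, G5, G7}. Their union is {1, 2, 3, 4, 5, 6, 7, 8, 9, 10, 11}, which is all 11 assays.
No 4 of the 7 instruments cover everything (all 35 combinations miss at least one assay), so 5 is optimal.

5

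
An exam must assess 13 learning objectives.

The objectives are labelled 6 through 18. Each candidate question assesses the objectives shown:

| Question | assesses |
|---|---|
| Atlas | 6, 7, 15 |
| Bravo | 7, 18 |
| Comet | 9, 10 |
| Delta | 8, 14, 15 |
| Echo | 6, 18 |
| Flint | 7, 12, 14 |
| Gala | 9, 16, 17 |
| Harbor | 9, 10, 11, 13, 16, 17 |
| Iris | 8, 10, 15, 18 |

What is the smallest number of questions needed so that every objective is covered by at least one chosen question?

4

Take {Atlas, Flint, Harbor, Iris}. Their union is {6, 7, 8, 9, 10, 11, 12, 13, 14, 15, 16, 17, 18}, which is all 13 objectives.
Only Harbor contains 11, so Harbor is forced; the remaining 7 objectives need at least 3 more questions (each remaining question adds at most 3) — so at least 4 questions are needed, and 4 is optimal.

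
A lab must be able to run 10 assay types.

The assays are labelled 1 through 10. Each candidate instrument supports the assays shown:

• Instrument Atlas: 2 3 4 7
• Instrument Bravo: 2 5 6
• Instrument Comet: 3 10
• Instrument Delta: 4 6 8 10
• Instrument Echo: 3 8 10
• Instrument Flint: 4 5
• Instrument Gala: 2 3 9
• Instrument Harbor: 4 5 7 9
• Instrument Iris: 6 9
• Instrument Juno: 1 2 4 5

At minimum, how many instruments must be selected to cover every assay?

4

Take {Echo, Harbor, Iris, Juno}. Their union is {1, 2, 3, 4, 5, 6, 7, 8, 9, 10}, which is all 10 assays.
No 3 of the 10 instruments cover everything (all 120 combinations miss at least one assay), so 4 is optimal.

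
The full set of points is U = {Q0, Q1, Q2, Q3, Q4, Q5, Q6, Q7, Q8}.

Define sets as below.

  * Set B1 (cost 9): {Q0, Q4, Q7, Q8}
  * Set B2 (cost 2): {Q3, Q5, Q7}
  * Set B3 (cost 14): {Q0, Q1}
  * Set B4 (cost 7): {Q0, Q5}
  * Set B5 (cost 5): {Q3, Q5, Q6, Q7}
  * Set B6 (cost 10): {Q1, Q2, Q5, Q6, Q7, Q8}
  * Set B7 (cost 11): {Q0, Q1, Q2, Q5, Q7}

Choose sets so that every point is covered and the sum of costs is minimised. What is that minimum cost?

B1, B2, B6 together cover every point (B1 ∪ B2 ∪ B6 = {Q0, Q1, Q2, Q3, Q4, Q5, Q6, Q7, Q8}); total cost 9 + 2 + 10 = 21.
No covering selection has total cost below 21.

21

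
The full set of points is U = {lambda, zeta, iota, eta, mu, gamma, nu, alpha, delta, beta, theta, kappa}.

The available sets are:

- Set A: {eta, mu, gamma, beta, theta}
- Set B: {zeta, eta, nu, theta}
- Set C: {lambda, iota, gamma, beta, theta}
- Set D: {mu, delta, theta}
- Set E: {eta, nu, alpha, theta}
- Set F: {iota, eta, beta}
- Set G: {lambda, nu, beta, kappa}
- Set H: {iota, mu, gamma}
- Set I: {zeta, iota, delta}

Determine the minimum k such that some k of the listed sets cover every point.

A and E and G and I together: A ∪ E ∪ G ∪ I = {lambda, zeta, iota, eta, mu, gamma, nu, alpha, delta, beta, theta, kappa} — every point is covered.
No 3 of the 9 sets cover everything (all 84 combinations miss at least one point), so 4 is optimal.

4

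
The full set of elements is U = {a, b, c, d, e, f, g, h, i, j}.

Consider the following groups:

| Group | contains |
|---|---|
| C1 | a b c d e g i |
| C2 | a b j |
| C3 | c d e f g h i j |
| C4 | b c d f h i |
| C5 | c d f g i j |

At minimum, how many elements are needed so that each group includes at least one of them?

2

The 2 elements {a, c} hit every group.
No single element lies in every group, so at least 2 are needed and 2 is optimal.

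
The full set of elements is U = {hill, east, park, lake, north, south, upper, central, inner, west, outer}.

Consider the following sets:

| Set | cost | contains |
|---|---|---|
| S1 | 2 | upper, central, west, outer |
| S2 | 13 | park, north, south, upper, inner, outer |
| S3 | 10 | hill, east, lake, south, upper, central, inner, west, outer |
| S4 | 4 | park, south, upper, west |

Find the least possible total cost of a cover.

23

S2, S3 together cover every element (S2 ∪ S3 = {hill, east, park, lake, north, south, upper, central, inner, west, outer}); total cost 13 + 10 = 23.
The greedy pick S1, S3, S4, S2 costs 29; no covering selection beats 23.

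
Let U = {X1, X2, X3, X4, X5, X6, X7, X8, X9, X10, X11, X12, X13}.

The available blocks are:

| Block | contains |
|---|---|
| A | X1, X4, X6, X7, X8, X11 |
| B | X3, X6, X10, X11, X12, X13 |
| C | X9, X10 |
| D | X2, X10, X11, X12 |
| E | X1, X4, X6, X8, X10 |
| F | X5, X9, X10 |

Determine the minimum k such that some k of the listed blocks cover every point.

A and B and D and F together: A ∪ B ∪ D ∪ F = {X1, X2, X3, X4, X5, X6, X7, X8, X9, X10, X11, X12, X13} — every point is covered.
No 3 of the 6 blocks cover everything (all 20 combinations miss at least one point), so 4 is optimal.

4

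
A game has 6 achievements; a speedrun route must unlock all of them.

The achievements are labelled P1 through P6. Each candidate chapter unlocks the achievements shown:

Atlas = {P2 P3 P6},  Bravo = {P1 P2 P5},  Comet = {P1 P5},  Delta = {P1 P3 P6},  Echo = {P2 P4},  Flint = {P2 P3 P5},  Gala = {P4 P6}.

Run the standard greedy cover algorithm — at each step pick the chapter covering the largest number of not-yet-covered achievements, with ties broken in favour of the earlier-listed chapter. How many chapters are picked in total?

3

Greedy: pick Atlas (covers 3 new) → pick Bravo (covers 2 new) → pick Echo (covers 1 new). Total picks: 3.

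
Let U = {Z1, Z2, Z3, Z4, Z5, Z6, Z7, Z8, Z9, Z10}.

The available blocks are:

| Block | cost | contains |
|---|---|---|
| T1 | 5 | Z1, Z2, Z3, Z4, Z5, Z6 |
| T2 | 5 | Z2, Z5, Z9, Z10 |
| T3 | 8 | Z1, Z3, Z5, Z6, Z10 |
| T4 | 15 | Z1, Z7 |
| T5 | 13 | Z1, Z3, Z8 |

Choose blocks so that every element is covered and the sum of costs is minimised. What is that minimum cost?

38

T1, T2, T4, T5 together cover every element (T1 ∪ T2 ∪ T4 ∪ T5 = {Z1, Z2, Z3, Z4, Z5, Z6, Z7, Z8, Z9, Z10}); total cost 5 + 5 + 15 + 13 = 38.
No covering selection has total cost below 38.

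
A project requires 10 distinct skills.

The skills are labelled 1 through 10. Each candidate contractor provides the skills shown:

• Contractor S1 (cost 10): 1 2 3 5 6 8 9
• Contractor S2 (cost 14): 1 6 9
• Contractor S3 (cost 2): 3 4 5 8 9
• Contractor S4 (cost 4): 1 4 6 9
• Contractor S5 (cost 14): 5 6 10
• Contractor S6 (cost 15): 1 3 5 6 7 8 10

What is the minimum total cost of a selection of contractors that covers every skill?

27

S1, S3, S6 together cover every skill (S1 ∪ S3 ∪ S6 = {1, 2, 3, 4, 5, 6, 7, 8, 9, 10}); total cost 10 + 2 + 15 = 27.
The greedy pick S3, S4, S6, S1 costs 31; no covering selection beats 27.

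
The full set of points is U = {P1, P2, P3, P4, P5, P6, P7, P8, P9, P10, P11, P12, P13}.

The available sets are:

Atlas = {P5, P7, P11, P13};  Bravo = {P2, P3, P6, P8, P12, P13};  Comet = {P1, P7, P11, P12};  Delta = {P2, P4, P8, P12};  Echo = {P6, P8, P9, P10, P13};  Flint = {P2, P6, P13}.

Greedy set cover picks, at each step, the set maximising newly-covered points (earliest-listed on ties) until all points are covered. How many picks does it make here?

Greedy: pick Bravo (covers 6 new) → pick Atlas (covers 3 new) → pick Echo (covers 2 new) → pick Comet (covers 1 new) → pick Delta (covers 1 new). Total picks: 5.

5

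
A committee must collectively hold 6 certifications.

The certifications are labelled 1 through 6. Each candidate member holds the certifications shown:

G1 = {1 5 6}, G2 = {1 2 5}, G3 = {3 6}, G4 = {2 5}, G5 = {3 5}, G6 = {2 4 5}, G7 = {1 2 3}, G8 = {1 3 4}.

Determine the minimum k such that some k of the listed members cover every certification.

Take {G1, G6, G8}. Their union is {1, 2, 3, 4, 5, 6}, which is all 6 certifications.
No 2 of the 8 members cover everything (all 28 combinations miss at least one certification), so 3 is optimal.

3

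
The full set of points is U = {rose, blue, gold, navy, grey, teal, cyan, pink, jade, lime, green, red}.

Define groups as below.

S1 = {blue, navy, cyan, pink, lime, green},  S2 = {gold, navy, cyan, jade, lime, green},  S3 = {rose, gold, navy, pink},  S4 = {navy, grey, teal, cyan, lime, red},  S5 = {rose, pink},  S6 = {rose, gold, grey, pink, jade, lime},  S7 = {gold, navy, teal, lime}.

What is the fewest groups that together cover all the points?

3

S1 and S4 and S6 together: S1 ∪ S4 ∪ S6 = {rose, blue, gold, navy, grey, teal, cyan, pink, jade, lime, green, red} — every point is covered.
Only S1 contains blue, so S1 is forced; the remaining 6 points need at least 2 more groups (each remaining group adds at most 4) — so at least 3 groups are needed, and 3 is optimal.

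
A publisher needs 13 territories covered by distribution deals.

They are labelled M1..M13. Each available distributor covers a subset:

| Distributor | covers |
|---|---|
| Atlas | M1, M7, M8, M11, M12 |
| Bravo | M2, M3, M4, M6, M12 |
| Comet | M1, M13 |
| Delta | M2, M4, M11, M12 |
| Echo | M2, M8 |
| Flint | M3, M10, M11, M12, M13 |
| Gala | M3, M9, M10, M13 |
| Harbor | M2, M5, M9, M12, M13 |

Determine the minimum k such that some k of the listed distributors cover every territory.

4

Take {Atlas, Bravo, Gala, Harbor}. Their union is {M1, M2, M3, M4, M5, M6, M7, M8, M9, M10, M11, M12, M13}, which is all 13 territories.
No 3 of the 8 distributors cover everything (all 56 combinations miss at least one territory), so 4 is optimal.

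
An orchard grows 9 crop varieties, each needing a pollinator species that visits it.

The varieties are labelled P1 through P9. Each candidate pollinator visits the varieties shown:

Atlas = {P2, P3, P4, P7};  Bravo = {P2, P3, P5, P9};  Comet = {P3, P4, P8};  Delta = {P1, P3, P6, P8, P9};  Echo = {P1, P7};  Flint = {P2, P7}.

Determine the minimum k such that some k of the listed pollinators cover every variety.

3

Take {Atlas, Bravo, Delta}. Their union is {P1, P2, P3, P4, P5, P6, P7, P8, P9}, which is all 9 varieties.
Only Bravo contains P5, so Bravo is forced; the remaining 5 varieties need at least 2 more pollinators (each remaining pollinator adds at most 3) — so at least 3 pollinators are needed, and 3 is optimal.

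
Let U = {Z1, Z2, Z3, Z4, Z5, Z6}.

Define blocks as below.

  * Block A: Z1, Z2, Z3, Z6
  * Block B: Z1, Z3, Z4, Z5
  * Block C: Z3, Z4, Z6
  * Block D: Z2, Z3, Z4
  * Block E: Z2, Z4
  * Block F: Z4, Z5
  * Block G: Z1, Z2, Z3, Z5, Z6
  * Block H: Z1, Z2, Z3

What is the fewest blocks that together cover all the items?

A and F cover everything between them: the union {Z1, Z2, Z3, Z4, Z5, Z6} is all of U.
No single block has all 6 items (the largest, G, has 5), so 2 is optimal.

2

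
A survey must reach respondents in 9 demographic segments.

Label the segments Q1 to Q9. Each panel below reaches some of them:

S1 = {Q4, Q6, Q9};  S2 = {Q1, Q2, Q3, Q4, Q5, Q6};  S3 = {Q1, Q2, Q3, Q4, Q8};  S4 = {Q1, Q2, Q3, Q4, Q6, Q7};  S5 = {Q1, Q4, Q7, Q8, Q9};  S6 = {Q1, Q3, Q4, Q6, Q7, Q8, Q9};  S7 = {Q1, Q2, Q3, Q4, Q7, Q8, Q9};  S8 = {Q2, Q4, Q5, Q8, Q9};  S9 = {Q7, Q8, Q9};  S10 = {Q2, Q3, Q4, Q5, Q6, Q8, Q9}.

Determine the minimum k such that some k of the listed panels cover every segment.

2

S5 and S10 together: S5 ∪ S10 = {Q1, Q2, Q3, Q4, Q5, Q6, Q7, Q8, Q9} — every segment is covered.
No single panel has all 9 segments (the largest, S6, has 7), so 2 is optimal.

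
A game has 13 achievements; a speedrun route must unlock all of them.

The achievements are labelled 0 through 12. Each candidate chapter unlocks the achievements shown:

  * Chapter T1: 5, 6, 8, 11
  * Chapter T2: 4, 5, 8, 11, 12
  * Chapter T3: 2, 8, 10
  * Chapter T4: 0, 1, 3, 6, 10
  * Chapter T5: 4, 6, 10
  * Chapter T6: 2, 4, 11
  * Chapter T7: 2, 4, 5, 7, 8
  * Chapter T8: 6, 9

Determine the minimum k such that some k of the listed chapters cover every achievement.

4

Take {T2, T4, T7, T8}. Their union is {0, 1, 2, 3, 4, 5, 6, 7, 8, 9, 10, 11, 12}, which is all 13 achievements.
Only T8 contains 9, so T8 is forced; the remaining 11 achievements need at least 3 more chapters (each remaining chapter adds at most 5) — so at least 4 chapters are needed, and 4 is optimal.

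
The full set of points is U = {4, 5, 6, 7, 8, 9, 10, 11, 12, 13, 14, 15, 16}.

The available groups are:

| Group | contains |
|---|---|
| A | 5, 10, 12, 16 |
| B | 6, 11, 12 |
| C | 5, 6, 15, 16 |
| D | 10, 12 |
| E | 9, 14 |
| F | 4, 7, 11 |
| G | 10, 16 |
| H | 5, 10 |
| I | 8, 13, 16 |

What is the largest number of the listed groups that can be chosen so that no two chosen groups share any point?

C, D, E, F are pairwise disjoint (C={5,6,15,16}; D={10,12}; E={9,14}; F={4,7,11}).
Every remaining group overlaps one of these, and no 5 of the listed groups are pairwise disjoint, so 4 is the maximum.

4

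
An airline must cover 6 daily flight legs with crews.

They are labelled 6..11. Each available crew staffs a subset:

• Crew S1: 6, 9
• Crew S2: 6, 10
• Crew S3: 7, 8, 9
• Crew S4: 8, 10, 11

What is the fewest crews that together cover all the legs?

Take {S1, S3, S4}. Their union is {6, 7, 8, 9, 10, 11}, which is all 6 legs.
Only S3 contains 7, so S3 is forced; the remaining 3 legs need at least 2 more crews (each remaining crew adds at most 2) — so at least 3 crews are needed, and 3 is optimal.

3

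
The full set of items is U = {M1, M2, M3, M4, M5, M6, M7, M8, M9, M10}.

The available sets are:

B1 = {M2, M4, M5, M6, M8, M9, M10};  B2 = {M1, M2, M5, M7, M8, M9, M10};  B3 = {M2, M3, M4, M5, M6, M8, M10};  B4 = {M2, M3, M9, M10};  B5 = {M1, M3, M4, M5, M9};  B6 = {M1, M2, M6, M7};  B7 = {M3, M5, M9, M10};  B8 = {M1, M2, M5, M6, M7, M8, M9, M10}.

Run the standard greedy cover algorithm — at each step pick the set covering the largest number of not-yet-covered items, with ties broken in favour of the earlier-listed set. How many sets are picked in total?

Greedy: pick B8 (covers 8 new) → pick B3 (covers 2 new). Total picks: 2.

2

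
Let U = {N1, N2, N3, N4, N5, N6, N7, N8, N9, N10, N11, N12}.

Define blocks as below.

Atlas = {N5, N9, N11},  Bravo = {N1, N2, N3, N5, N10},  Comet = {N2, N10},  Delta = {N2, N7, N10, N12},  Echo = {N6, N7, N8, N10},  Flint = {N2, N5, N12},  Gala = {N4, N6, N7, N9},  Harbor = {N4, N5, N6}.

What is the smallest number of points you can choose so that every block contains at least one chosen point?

The 3 points {N5, N6, N10} hit every block.
No choice of 2 points meets every block, so 3 is the minimum.

3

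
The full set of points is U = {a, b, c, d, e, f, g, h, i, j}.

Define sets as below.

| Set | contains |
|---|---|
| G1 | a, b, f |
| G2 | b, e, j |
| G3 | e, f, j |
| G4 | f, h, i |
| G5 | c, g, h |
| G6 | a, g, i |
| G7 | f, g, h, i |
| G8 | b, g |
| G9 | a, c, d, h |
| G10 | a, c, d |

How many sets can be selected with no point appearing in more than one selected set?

G4, G8, G10 are pairwise disjoint (G4={f,h,i}; G8={b,g}; G10={a,c,d}).
Every remaining set overlaps one of these, and no 4 of the listed sets are pairwise disjoint, so 3 is the maximum.

3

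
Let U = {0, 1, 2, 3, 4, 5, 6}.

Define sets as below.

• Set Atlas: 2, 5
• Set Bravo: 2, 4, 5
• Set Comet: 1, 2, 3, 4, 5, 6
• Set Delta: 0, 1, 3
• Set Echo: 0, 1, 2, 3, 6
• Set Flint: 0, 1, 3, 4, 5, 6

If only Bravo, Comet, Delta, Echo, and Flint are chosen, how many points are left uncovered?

0

Union of Bravo, Comet, Delta, Echo, Flint = {0, 1, 2, 3, 4, 5, 6} — that's every point, so 0 are uncovered.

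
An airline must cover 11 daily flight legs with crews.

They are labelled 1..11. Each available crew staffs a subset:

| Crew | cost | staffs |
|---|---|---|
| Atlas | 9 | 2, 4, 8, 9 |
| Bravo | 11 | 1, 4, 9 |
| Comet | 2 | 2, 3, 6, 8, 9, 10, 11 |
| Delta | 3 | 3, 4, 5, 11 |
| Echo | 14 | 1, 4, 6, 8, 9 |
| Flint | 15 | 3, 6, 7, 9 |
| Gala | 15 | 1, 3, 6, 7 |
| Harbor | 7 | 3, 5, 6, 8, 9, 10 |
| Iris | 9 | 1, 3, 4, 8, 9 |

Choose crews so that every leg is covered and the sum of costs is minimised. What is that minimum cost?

Comet, Delta, Gala together cover every leg (Comet ∪ Delta ∪ Gala = {1, 2, 3, 4, 5, 6, 7, 8, 9, 10, 11}); total cost 2 + 3 + 15 = 20.
No covering selection has total cost below 20.

20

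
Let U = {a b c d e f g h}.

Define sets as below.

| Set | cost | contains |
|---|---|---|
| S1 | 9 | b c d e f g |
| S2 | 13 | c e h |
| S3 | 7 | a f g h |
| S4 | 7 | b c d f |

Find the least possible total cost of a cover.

S1, S3 together cover every point (S1 ∪ S3 = {a, b, c, d, e, f, g, h}); total cost 9 + 7 = 16.
No covering selection has total cost below 16.

16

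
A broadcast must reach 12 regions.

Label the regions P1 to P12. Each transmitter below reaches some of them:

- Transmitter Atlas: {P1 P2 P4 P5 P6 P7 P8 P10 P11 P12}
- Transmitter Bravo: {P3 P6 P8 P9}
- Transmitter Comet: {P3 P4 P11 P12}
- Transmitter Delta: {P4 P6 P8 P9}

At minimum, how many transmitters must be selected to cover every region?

2

Atlas and Bravo together: Atlas ∪ Bravo = {P1, P2, P3, P4, P5, P6, P7, P8, P9, P10, P11, P12} — every region is covered.
No single transmitter has all 12 regions (the largest, Atlas, has 10), so 2 is optimal.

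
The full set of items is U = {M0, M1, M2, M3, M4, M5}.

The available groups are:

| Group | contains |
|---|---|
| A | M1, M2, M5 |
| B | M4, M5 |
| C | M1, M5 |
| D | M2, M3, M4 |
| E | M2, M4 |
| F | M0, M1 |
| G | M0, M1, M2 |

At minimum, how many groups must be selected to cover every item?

3

Take {A, D, G}. Their union is {M0, M1, M2, M3, M4, M5}, which is all 6 items.
Only D contains M3, so D is forced; the remaining 3 items need at least 2 more groups (each remaining group adds at most 2) — so at least 3 groups are needed, and 3 is optimal.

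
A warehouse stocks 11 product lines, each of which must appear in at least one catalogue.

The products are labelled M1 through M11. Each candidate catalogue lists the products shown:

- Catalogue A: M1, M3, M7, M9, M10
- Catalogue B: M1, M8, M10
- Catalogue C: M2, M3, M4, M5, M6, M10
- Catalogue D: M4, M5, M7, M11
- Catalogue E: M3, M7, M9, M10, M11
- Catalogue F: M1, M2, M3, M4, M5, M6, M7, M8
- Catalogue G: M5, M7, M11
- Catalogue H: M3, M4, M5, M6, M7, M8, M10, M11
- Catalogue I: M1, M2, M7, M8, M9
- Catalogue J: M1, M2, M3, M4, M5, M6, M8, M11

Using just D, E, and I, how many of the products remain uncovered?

Union of D, E, I = {M1, M2, M3, M4, M5, M7, M8, M9, M10, M11}.
Not covered: M6 — 1 product.

1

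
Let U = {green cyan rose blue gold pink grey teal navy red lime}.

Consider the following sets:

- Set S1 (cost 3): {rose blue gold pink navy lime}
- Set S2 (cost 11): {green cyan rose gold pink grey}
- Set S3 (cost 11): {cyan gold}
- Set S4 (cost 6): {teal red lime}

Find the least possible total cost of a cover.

20

S1, S2, S4 together cover every item (S1 ∪ S2 ∪ S4 = {green, cyan, rose, blue, gold, pink, grey, teal, navy, red, lime}); total cost 3 + 11 + 6 = 20.
No covering selection has total cost below 20.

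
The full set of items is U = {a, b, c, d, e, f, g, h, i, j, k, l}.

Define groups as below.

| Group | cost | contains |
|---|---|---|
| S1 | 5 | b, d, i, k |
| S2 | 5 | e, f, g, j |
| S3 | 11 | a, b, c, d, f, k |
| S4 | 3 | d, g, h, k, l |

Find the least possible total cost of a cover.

S1, S2, S3, S4 together cover every item (S1 ∪ S2 ∪ S3 ∪ S4 = {a, b, c, d, e, f, g, h, i, j, k, l}); total cost 5 + 5 + 11 + 3 = 24.
No covering selection has total cost below 24.

24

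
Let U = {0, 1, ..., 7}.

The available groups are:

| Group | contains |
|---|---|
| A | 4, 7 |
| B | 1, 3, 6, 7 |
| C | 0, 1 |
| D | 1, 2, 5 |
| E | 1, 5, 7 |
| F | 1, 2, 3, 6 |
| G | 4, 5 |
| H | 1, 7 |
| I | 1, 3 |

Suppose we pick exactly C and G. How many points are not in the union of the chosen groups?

4

Union of C, G = {0, 1, 4, 5}.
Not covered: 2, 3, 6, 7 — 4 points.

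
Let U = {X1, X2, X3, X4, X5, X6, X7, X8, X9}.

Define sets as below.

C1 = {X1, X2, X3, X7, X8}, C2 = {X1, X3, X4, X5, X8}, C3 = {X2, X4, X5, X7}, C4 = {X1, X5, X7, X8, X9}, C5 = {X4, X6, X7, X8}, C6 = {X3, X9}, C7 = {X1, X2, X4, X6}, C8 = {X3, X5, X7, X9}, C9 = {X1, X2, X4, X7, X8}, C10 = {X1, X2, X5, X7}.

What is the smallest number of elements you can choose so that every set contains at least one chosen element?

The 3 elements {X1, X7, X9} hit every set.
No choice of 2 elements meets every set, so 3 is the minimum.

3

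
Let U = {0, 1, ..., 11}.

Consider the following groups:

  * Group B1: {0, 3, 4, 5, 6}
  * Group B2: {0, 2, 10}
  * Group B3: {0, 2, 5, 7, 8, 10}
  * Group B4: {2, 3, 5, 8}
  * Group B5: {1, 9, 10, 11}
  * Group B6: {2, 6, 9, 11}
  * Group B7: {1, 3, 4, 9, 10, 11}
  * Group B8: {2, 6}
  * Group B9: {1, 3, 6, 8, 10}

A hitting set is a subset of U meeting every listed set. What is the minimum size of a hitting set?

Take H = {2, 6, 11}. Each listed group contains at least one of these, so H is a hitting set of size 3.
No choice of 2 elements meets every group, so 3 is the minimum.

3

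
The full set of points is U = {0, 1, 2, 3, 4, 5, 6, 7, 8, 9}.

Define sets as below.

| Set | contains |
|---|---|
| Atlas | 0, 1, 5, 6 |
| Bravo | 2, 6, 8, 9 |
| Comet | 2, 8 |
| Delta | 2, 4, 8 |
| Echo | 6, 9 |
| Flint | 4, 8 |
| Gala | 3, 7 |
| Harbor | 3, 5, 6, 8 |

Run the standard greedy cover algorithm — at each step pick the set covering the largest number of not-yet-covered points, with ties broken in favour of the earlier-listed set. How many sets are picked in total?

Greedy: pick Atlas (covers 4 new) → pick Bravo (covers 3 new) → pick Gala (covers 2 new) → pick Delta (covers 1 new). Total picks: 4.

4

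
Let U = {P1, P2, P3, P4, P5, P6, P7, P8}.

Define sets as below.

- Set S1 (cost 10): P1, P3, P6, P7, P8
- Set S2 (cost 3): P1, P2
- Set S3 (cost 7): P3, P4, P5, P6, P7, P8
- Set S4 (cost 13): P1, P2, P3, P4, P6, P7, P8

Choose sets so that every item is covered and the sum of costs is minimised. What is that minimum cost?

10

S2, S3 together cover every item (S2 ∪ S3 = {P1, P2, P3, P4, P5, P6, P7, P8}); total cost 3 + 7 = 10.
No covering selection has total cost below 10.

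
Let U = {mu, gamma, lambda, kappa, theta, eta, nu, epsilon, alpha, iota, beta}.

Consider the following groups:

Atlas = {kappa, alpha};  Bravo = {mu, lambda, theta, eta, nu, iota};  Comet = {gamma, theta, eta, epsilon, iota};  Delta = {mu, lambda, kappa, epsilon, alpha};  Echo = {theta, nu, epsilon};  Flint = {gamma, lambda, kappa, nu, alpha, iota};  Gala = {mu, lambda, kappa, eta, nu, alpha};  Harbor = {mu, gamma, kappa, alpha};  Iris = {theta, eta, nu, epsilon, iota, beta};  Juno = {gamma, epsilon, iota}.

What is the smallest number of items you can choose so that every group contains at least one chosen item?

3

The 3 items {eta, epsilon, alpha} hit every group.
No choice of 2 items meets every group, so 3 is the minimum.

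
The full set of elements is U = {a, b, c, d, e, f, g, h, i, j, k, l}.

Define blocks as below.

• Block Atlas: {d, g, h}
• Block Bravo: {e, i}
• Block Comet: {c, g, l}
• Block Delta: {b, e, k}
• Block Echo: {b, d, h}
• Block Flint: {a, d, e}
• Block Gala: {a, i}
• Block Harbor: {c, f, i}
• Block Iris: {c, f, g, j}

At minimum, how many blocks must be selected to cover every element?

5

Atlas, Comet, Delta, Gala, and Iris cover everything between them: the union {a, b, c, d, e, f, g, h, i, j, k, l} is all of U.
No 4 of the 9 blocks cover everything (all 126 combinations miss at least one element), so 5 is optimal.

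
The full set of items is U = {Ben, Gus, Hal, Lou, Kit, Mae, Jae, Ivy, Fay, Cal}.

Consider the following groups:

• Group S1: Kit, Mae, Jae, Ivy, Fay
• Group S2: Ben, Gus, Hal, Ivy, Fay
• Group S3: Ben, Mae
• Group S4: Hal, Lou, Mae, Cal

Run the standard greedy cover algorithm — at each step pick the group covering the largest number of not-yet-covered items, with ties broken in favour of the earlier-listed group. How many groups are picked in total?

3

Greedy: pick S1 (covers 5 new) → pick S2 (covers 3 new) → pick S4 (covers 2 new). Total picks: 3.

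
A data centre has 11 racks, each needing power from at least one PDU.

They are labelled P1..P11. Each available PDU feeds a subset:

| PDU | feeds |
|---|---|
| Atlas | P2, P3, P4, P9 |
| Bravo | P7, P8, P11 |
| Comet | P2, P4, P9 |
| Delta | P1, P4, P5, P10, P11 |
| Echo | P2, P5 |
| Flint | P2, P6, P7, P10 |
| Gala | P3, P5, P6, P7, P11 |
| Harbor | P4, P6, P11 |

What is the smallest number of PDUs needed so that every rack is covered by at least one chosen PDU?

Atlas and Bravo and Delta and Flint together: Atlas ∪ Bravo ∪ Delta ∪ Flint = {P1, P2, P3, P4, P5, P6, P7, P8, P9, P10, P11} — every rack is covered.
No 3 of the 8 PDUs cover everything (all 56 combinations miss at least one rack), so 4 is optimal.

4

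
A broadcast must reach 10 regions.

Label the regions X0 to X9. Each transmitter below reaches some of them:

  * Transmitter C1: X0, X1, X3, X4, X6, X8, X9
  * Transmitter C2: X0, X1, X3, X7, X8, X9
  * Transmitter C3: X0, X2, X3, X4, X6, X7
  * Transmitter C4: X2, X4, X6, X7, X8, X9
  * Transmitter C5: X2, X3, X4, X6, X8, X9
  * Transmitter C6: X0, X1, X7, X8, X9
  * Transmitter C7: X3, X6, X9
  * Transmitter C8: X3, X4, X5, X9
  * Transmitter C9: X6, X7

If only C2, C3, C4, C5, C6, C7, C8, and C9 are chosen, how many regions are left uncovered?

Union of C2, C3, C4, C5, C6, C7, C8, C9 = {X0, X1, X2, X3, X4, X5, X6, X7, X8, X9} — that's every region, so 0 are uncovered.

0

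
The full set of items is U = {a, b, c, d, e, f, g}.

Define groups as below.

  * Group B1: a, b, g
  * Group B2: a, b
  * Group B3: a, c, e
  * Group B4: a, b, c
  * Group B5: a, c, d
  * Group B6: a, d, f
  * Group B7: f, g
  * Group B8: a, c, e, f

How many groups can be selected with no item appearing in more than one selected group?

B2, B7 are pairwise disjoint (B2={a,b}; B7={f,g}).
Every remaining group overlaps one of these, and no 3 of the listed groups are pairwise disjoint, so 2 is the maximum.

2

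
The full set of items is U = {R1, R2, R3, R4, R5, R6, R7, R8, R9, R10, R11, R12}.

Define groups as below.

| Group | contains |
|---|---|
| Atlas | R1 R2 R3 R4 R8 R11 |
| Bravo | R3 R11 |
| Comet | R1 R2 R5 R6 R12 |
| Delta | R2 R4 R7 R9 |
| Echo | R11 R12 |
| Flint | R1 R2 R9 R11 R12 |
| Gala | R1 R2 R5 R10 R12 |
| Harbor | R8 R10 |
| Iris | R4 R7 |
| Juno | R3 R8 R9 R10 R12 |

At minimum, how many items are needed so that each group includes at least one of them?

H = {R4, R10, R11, R12} meets every group (each contains at least one member of H), and |H| = 4.
The groups Bravo, Comet, Harbor, Iris are pairwise disjoint, so any hitting set needs a separate item for each — at least 4. Hence 4 is optimal.

4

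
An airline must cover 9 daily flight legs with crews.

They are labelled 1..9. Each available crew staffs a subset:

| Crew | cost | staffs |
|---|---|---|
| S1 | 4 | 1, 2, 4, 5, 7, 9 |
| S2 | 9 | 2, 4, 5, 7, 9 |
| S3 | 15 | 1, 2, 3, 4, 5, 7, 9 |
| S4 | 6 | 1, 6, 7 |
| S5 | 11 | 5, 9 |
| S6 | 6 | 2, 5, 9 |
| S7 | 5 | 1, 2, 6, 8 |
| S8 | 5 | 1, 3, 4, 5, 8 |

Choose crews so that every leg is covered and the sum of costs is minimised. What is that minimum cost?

14

S1, S7, S8 together cover every leg (S1 ∪ S7 ∪ S8 = {1, 2, 3, 4, 5, 6, 7, 8, 9}); total cost 4 + 5 + 5 = 14.
No covering selection has total cost below 14.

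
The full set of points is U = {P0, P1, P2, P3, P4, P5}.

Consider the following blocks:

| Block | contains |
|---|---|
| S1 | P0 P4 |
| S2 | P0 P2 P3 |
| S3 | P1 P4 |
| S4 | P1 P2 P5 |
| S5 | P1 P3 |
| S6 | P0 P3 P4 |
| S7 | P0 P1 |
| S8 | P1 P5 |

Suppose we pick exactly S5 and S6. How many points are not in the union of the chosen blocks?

2

Union of S5, S6 = {P0, P1, P3, P4}.
Not covered: P2, P5 — 2 points.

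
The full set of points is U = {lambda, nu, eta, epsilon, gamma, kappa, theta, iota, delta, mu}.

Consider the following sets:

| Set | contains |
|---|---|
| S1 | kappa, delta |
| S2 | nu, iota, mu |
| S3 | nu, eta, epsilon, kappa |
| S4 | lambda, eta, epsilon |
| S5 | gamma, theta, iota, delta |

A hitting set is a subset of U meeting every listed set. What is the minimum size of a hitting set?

3

Take H = {epsilon, iota, delta}. Each listed set contains at least one of these, so H is a hitting set of size 3.
The sets S1, S2, S4 are pairwise disjoint, so any hitting set needs a separate point for each — at least 3. Hence 3 is optimal.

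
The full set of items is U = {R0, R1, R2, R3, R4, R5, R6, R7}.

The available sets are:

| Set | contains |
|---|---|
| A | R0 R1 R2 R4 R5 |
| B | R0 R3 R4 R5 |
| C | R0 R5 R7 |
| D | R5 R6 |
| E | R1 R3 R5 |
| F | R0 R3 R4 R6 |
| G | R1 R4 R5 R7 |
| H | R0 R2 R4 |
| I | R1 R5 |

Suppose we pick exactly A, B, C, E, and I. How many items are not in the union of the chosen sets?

Union of A, B, C, E, I = {R0, R1, R2, R3, R4, R5, R7}.
Not covered: R6 — 1 item.

1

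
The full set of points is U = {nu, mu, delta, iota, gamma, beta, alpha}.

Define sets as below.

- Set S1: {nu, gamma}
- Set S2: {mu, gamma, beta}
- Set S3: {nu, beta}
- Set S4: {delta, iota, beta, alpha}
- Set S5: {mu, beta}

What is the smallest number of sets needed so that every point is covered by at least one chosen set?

Take {S2, S3, S4}. Their union is {nu, mu, delta, iota, gamma, beta, alpha}, which is all 7 points.
Only S4 contains delta, so S4 is forced; the remaining 3 points need at least 2 more sets (each remaining set adds at most 2) — so at least 3 sets are needed, and 3 is optimal.

3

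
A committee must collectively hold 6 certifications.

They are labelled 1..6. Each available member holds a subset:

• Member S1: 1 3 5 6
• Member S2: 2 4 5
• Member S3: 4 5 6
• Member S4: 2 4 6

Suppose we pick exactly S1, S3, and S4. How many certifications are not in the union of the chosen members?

0

Union of S1, S3, S4 = {1, 2, 3, 4, 5, 6} — that's every certification, so 0 are uncovered.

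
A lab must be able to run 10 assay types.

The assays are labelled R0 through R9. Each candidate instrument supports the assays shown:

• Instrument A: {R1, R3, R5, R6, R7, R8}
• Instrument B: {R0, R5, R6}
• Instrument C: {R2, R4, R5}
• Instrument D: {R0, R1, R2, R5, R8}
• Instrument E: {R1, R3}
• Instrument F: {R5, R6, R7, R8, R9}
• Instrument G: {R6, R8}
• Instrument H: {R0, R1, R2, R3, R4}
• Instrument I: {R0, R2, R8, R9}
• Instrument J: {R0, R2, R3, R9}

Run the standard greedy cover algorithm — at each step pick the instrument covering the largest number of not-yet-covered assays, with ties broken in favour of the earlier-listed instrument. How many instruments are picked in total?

3

Greedy: pick A (covers 6 new) → pick H (covers 3 new) → pick F (covers 1 new). Total picks: 3.
(The true minimum cover uses only 2 instruments, so greedy is not optimal here.)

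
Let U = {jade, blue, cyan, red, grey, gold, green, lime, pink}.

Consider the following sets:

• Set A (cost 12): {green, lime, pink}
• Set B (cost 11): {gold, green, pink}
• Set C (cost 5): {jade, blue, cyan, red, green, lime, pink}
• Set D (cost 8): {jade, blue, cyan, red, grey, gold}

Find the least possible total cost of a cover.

13

C, D together cover every element (C ∪ D = {jade, blue, cyan, red, grey, gold, green, lime, pink}); total cost 5 + 8 = 13.
No covering selection has total cost below 13.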